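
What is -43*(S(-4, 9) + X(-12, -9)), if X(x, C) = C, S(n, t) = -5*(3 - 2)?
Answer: 602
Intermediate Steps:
S(n, t) = -5 (S(n, t) = -5*1 = -5)
-43*(S(-4, 9) + X(-12, -9)) = -43*(-5 - 9) = -43*(-14) = 602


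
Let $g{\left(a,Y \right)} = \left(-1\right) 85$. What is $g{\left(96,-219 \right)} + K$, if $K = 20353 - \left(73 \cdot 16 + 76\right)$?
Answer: $19024$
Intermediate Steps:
$g{\left(a,Y \right)} = -85$
$K = 19109$ ($K = 20353 - \left(1168 + 76\right) = 20353 - 1244 = 19109$)
$g{\left(96,-219 \right)} + K = -85 + 19109 = 19024$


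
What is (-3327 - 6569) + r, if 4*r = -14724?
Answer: -13577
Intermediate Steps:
r = -3681 (r = (¼)*(-14724) = -3681)
(-3327 - 6569) + r = (-3327 - 6569) - 3681 = -9896 - 3681 = -13577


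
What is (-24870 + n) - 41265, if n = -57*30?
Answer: -67845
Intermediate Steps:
n = -1710
(-24870 + n) - 41265 = (-24870 - 1710) - 41265 = -26580 - 41265 = -67845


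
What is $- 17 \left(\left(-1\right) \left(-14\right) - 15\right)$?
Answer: $17$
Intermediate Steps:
$- 17 \left(\left(-1\right) \left(-14\right) - 15\right) = - 17 \left(14 - 15\right) = \left(-17\right) \left(-1\right) = 17$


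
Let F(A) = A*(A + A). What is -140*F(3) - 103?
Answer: -2623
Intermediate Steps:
F(A) = 2*A² (F(A) = A*(2*A) = 2*A²)
-140*F(3) - 103 = -280*3² - 103 = -280*9 - 103 = -140*18 - 103 = -2520 - 103 = -2623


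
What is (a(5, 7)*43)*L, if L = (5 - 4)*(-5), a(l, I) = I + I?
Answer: -3010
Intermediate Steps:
a(l, I) = 2*I
L = -5 (L = 1*(-5) = -5)
(a(5, 7)*43)*L = ((2*7)*43)*(-5) = (14*43)*(-5) = 602*(-5) = -3010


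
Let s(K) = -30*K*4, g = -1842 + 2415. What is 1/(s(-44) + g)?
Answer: 1/5853 ≈ 0.00017085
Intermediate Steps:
g = 573
s(K) = -120*K
1/(s(-44) + g) = 1/(-120*(-44) + 573) = 1/(5280 + 573) = 1/5853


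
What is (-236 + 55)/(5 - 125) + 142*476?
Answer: 8111221/120 ≈ 67594.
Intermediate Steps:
(-236 + 55)/(5 - 125) + 142*476 = -181/(-120) + 67592 = -181*(-1/120) + 67592 = 181/120 + 67592 = 8111221/120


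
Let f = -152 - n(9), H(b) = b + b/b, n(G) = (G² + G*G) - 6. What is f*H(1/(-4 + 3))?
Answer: 0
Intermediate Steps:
n(G) = -6 + 2*G² (n(G) = (G² + G²) - 6 = 2*G² - 6 = -6 + 2*G²)
H(b) = 1 + b (H(b) = b + 1 = 1 + b)
f = -308 (f = -152 - (-6 + 2*9²) = -152 - (-6 + 2*81) = -152 - (-6 + 162) = -152 - 1*156 = -152 - 156 = -308)
f*H(1/(-4 + 3)) = -308*(1 + 1/(-4 + 3)) = -308*(1 + 1/(-1)) = -308*(1 - 1) = -308*0 = 0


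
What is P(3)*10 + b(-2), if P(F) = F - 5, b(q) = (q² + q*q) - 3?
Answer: -15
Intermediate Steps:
b(q) = -3 + 2*q² (b(q) = (q² + q²) - 3 = 2*q² - 3 = -3 + 2*q²)
P(F) = -5 + F
P(3)*10 + b(-2) = (-5 + 3)*10 + (-3 + 2*(-2)²) = -2*10 + (-3 + 2*4) = -20 + (-3 + 8) = -20 + 5 = -15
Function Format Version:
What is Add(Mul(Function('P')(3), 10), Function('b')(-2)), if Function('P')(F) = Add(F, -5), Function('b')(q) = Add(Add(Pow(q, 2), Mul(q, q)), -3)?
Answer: -15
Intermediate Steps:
Function('b')(q) = Add(-3, Mul(2, Pow(q, 2))) (Function('b')(q) = Add(Add(Pow(q, 2), Pow(q, 2)), -3) = Add(Mul(2, Pow(q, 2)), -3) = Add(-3, Mul(2, Pow(q, 2))))
Function('P')(F) = Add(-5, F)
Add(Mul(Function('P')(3), 10), Function('b')(-2)) = Add(Mul(Add(-5, 3), 10), Add(-3, Mul(2, Pow(-2, 2)))) = Add(Mul(-2, 10), Add(-3, Mul(2, 4))) = Add(-20, Add(-3, 8)) = Add(-20, 5) = -15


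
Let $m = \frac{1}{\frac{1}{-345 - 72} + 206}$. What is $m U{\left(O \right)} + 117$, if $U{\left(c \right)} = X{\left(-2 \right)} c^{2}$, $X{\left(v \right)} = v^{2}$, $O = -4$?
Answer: $\frac{10077105}{85901} \approx 117.31$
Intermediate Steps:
$m = \frac{417}{85901}$ ($m = \frac{1}{\frac{1}{-417} + 206} = \frac{1}{- \frac{1}{417} + 206} = \frac{1}{\frac{85901}{417}} = \frac{417}{85901} \approx 0.0048544$)
$U{\left(c \right)} = 4 c^{2}$ ($U{\left(c \right)} = \left(-2\right)^{2} c^{2} = 4 c^{2}$)
$m U{\left(O \right)} + 117 = \frac{417 \cdot 4 \left(-4\right)^{2}}{85901} + 117 = \frac{417 \cdot 4 \cdot 16}{85901} + 117 = \frac{417}{85901} \cdot 64 + 117 = \frac{26688}{85901} + 117 = \frac{10077105}{85901}$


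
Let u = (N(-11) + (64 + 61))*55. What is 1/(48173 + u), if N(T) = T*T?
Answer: 1/61703 ≈ 1.6207e-5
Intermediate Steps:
N(T) = T²
u = 13530 (u = ((-11)² + (64 + 61))*55 = (121 + 125)*55 = 246*55 = 13530)
1/(48173 + u) = 1/(48173 + 13530) = 1/61703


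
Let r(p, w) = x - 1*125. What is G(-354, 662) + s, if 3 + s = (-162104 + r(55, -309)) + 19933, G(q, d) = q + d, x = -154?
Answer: -142145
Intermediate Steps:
r(p, w) = -279 (r(p, w) = -154 - 1*125 = -154 - 125 = -279)
G(q, d) = d + q
s = -142453 (s = -3 + ((-162104 - 279) + 19933) = -3 + (-162383 + 19933) = -3 - 142450 = -142453)
G(-354, 662) + s = (662 - 354) - 142453 = 308 - 142453 = -142145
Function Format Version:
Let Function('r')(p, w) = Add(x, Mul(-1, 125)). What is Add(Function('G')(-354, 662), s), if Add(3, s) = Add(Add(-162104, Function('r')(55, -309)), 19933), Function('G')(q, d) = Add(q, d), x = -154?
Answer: -142145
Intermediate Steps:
Function('r')(p, w) = -279 (Function('r')(p, w) = Add(-154, Mul(-1, 125)) = Add(-154, -125) = -279)
Function('G')(q, d) = Add(d, q)
s = -142453 (s = Add(-3, Add(Add(-162104, -279), 19933)) = Add(-3, Add(-162383, 19933)) = Add(-3, -142450) = -142453)
Add(Function('G')(-354, 662), s) = Add(Add(662, -354), -142453) = Add(308, -142453) = -142145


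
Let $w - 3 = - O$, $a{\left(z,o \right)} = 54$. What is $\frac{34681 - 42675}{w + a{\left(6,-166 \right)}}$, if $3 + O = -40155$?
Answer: $- \frac{1142}{5745} \approx -0.19878$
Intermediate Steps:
$O = -40158$ ($O = -3 - 40155 = -40158$)
$w = 40161$ ($w = 3 - -40158 = 3 + 40158 = 40161$)
$\frac{34681 - 42675}{w + a{\left(6,-166 \right)}} = \frac{34681 - 42675}{40161 + 54} = - \frac{7994}{40215} = \left(-7994\right) \frac{1}{40215} = - \frac{1142}{5745}$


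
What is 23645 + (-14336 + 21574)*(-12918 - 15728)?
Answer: -207316103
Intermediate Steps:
23645 + (-14336 + 21574)*(-12918 - 15728) = 23645 + 7238*(-28646) = 23645 - 207339748 = -207316103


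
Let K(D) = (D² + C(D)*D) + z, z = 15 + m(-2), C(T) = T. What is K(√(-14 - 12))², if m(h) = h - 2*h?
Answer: 1225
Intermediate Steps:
m(h) = -h
z = 17 (z = 15 - 1*(-2) = 15 + 2 = 17)
K(D) = 17 + 2*D² (K(D) = (D² + D*D) + 17 = (D² + D²) + 17 = 2*D² + 17 = 17 + 2*D²)
K(√(-14 - 12))² = (17 + 2*(√(-14 - 12))²)² = (17 + 2*(√(-26))²)² = (17 + 2*(I*√26)²)² = (17 + 2*(-26))² = (17 - 52)² = (-35)² = 1225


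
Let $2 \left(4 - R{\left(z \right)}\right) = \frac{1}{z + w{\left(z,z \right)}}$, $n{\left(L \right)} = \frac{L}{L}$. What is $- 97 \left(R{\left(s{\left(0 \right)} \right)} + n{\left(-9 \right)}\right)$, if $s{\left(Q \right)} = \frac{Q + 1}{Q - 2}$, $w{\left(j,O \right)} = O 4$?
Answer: $- \frac{2522}{5} \approx -504.4$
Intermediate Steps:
$n{\left(L \right)} = 1$
$w{\left(j,O \right)} = 4 O$
$s{\left(Q \right)} = \frac{1 + Q}{-2 + Q}$
$R{\left(z \right)} = 4 - \frac{1}{10 z}$ ($R{\left(z \right)} = 4 - \frac{1}{2 \left(z + 4 z\right)} = 4 - \frac{1}{2 \cdot 5 z} = 4 - \frac{\frac{1}{5} \frac{1}{z}}{2} = 4 - \frac{1}{10 z}$)
$- 97 \left(R{\left(s{\left(0 \right)} \right)} + n{\left(-9 \right)}\right) = - 97 \left(\left(4 - \frac{1}{10 \frac{1 + 0}{-2 + 0}}\right) + 1\right) = - 97 \left(\left(4 - \frac{1}{10 \frac{1}{-2} \cdot 1}\right) + 1\right) = - 97 \left(\left(4 - \frac{1}{10 \left(\left(- \frac{1}{2}\right) 1\right)}\right) + 1\right) = - 97 \left(\left(4 - \frac{1}{10 \left(- \frac{1}{2}\right)}\right) + 1\right) = - 97 \left(\left(4 - - \frac{1}{5}\right) + 1\right) = - 97 \left(\left(4 + \frac{1}{5}\right) + 1\right) = - 97 \left(\frac{21}{5} + 1\right) = \left(-97\right) \frac{26}{5} = - \frac{2522}{5}$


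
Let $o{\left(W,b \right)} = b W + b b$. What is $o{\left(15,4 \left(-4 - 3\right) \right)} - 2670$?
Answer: $-2306$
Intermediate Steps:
$o{\left(W,b \right)} = b^{2} + W b$ ($o{\left(W,b \right)} = W b + b^{2} = b^{2} + W b$)
$o{\left(15,4 \left(-4 - 3\right) \right)} - 2670 = 4 \left(-4 - 3\right) \left(15 + 4 \left(-4 - 3\right)\right) - 2670 = 4 \left(-7\right) \left(15 + 4 \left(-7\right)\right) - 2670 = - 28 \left(15 - 28\right) - 2670 = \left(-28\right) \left(-13\right) - 2670 = 364 - 2670 = -2306$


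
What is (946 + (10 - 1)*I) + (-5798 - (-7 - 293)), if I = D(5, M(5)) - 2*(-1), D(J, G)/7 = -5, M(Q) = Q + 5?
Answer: -4849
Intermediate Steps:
M(Q) = 5 + Q
D(J, G) = -35 (D(J, G) = 7*(-5) = -35)
I = -33 (I = -35 - 2*(-1) = -35 + 2 = -33)
(946 + (10 - 1)*I) + (-5798 - (-7 - 293)) = (946 + (10 - 1)*(-33)) + (-5798 - (-7 - 293)) = (946 + 9*(-33)) + (-5798 - (-300)) = (946 - 297) + (-5798 - 1*(-300)) = 649 + (-5798 + 300) = 649 - 5498 = -4849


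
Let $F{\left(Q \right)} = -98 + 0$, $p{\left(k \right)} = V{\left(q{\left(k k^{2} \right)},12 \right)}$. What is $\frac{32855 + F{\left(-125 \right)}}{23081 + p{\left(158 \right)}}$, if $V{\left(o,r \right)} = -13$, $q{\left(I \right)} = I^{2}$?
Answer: $\frac{32757}{23068} \approx 1.42$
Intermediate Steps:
$p{\left(k \right)} = -13$
$F{\left(Q \right)} = -98$
$\frac{32855 + F{\left(-125 \right)}}{23081 + p{\left(158 \right)}} = \frac{32855 - 98}{23081 - 13} = \frac{32757}{23068}$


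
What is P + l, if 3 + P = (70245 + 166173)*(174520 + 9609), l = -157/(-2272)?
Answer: 98903363336125/2272 ≈ 4.3531e+10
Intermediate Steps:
l = 157/2272 (l = -157*(-1/2272) = 157/2272 ≈ 0.069102)
P = 43531409919 (P = -3 + (70245 + 166173)*(174520 + 9609) = -3 + 236418*184129 = -3 + 43531409922 = 43531409919)
P + l = 43531409919 + 157/2272 = 98903363336125/2272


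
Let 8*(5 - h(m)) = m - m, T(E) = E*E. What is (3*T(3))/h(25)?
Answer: 27/5 ≈ 5.4000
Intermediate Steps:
T(E) = E²
h(m) = 5 (h(m) = 5 - (m - m)/8 = 5 - ⅛*0 = 5 + 0 = 5)
(3*T(3))/h(25) = (3*3²)/5 = (3*9)*(⅕) = 27*(⅕) = 27/5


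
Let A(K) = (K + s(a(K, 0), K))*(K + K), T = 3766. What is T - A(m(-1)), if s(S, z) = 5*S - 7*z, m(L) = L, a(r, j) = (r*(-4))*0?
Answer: 3778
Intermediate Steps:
a(r, j) = 0 (a(r, j) = -4*r*0 = 0)
s(S, z) = -7*z + 5*S
A(K) = -12*K² (A(K) = (K + (-7*K + 5*0))*(K + K) = (K + (-7*K + 0))*(2*K) = (K - 7*K)*(2*K) = (-6*K)*(2*K) = -12*K²)
T - A(m(-1)) = 3766 - (-12)*(-1)² = 3766 - (-12) = 3766 - 1*(-12) = 3766 + 12 = 3778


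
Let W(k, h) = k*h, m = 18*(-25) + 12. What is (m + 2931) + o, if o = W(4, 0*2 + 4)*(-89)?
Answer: 1069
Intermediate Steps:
m = -438 (m = -450 + 12 = -438)
W(k, h) = h*k
o = -1424 (o = ((0*2 + 4)*4)*(-89) = ((0 + 4)*4)*(-89) = (4*4)*(-89) = 16*(-89) = -1424)
(m + 2931) + o = (-438 + 2931) - 1424 = 2493 - 1424 = 1069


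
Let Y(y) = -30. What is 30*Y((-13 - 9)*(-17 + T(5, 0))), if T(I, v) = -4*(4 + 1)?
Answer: -900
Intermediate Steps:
T(I, v) = -20 (T(I, v) = -4*5 = -20)
30*Y((-13 - 9)*(-17 + T(5, 0))) = 30*(-30) = -900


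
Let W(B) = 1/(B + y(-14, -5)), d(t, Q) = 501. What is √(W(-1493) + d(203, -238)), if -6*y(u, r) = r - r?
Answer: 38*√773374/1493 ≈ 22.383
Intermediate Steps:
y(u, r) = 0 (y(u, r) = -(r - r)/6 = -⅙*0 = 0)
W(B) = 1/B (W(B) = 1/(B + 0) = 1/B)
√(W(-1493) + d(203, -238)) = √(1/(-1493) + 501) = √(-1/1493 + 501) = √(747992/1493) = 38*√773374/1493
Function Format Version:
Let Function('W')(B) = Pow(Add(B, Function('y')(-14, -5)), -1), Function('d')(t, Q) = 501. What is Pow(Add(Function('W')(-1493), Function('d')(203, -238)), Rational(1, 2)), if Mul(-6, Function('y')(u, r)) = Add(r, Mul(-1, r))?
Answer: Mul(Rational(38, 1493), Pow(773374, Rational(1, 2))) ≈ 22.383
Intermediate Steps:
Function('y')(u, r) = 0 (Function('y')(u, r) = Mul(Rational(-1, 6), Add(r, Mul(-1, r))) = Mul(Rational(-1, 6), 0) = 0)
Function('W')(B) = Pow(B, -1) (Function('W')(B) = Pow(Add(B, 0), -1) = Pow(B, -1))
Pow(Add(Function('W')(-1493), Function('d')(203, -238)), Rational(1, 2)) = Pow(Add(Pow(-1493, -1), 501), Rational(1, 2)) = Pow(Add(Rational(-1, 1493), 501), Rational(1, 2)) = Pow(Rational(747992, 1493), Rational(1, 2)) = Mul(Rational(38, 1493), Pow(773374, Rational(1, 2)))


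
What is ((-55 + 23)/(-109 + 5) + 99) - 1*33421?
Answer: -433182/13 ≈ -33322.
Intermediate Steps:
((-55 + 23)/(-109 + 5) + 99) - 1*33421 = (-32/(-104) + 99) - 33421 = (-32*(-1/104) + 99) - 33421 = (4/13 + 99) - 33421 = 1291/13 - 33421 = -433182/13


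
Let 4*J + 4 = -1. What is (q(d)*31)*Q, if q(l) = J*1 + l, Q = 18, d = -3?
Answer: -4743/2 ≈ -2371.5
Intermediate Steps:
J = -5/4 (J = -1 + (¼)*(-1) = -1 - ¼ = -5/4 ≈ -1.2500)
q(l) = -5/4 + l (q(l) = -5/4*1 + l = -5/4 + l)
(q(d)*31)*Q = ((-5/4 - 3)*31)*18 = -17/4*31*18 = -527/4*18 = -4743/2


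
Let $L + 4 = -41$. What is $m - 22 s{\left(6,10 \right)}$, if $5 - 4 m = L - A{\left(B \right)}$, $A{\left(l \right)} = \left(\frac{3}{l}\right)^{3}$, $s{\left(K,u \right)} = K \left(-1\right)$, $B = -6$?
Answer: $\frac{4623}{32} \approx 144.47$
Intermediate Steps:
$L = -45$ ($L = -4 - 41 = -45$)
$s{\left(K,u \right)} = - K$
$A{\left(l \right)} = \frac{27}{l^{3}}$
$m = \frac{399}{32}$ ($m = \frac{5}{4} - \frac{-45 - \frac{27}{-216}}{4} = \frac{5}{4} - \frac{-45 - 27 \left(- \frac{1}{216}\right)}{4} = \frac{5}{4} - \frac{-45 - - \frac{1}{8}}{4} = \frac{5}{4} - \frac{-45 + \frac{1}{8}}{4} = \frac{5}{4} - - \frac{359}{32} = \frac{5}{4} + \frac{359}{32} = \frac{399}{32} \approx 12.469$)
$m - 22 s{\left(6,10 \right)} = \frac{399}{32} - 22 \left(\left(-1\right) 6\right) = \frac{399}{32} - -132 = \frac{399}{32} + 132 = \frac{4623}{32}$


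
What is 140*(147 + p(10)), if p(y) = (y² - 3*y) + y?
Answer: 31780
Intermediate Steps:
p(y) = y² - 2*y
140*(147 + p(10)) = 140*(147 + 10*(-2 + 10)) = 140*(147 + 10*8) = 140*(147 + 80) = 140*227 = 31780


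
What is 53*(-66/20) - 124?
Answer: -2989/10 ≈ -298.90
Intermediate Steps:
53*(-66/20) - 124 = 53*(-66*1/20) - 124 = 53*(-33/10) - 124 = -1749/10 - 124 = -2989/10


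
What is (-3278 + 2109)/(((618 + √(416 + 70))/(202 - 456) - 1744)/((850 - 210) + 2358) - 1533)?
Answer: 519783344364361420/681891067332644207 - 4005828666*√6/681891067332644207 ≈ 0.76227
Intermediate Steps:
(-3278 + 2109)/(((618 + √(416 + 70))/(202 - 456) - 1744)/((850 - 210) + 2358) - 1533) = -1169/(((618 + √486)/(-254) - 1744)/(640 + 2358) - 1533) = -1169/(((618 + 9*√6)*(-1/254) - 1744)/2998 - 1533) = -1169/(((-309/127 - 9*√6/254) - 1744)*(1/2998) - 1533) = -1169/((-221797/127 - 9*√6/254)*(1/2998) - 1533) = -1169/((-221797/380746 - 9*√6/761492) - 1533) = -1169/(-583905415/380746 - 9*√6/761492)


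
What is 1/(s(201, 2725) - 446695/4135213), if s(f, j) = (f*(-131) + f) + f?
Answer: -4135213/107222384572 ≈ -3.8567e-5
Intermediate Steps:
s(f, j) = -129*f (s(f, j) = (-131*f + f) + f = -130*f + f = -129*f)
1/(s(201, 2725) - 446695/4135213) = 1/(-129*201 - 446695/4135213) = 1/(-25929 - 446695*1/4135213) = 1/(-25929 - 446695/4135213) = 1/(-107222384572/4135213) = -4135213/107222384572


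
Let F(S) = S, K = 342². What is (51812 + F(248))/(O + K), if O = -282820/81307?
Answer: 1058210605/2377427282 ≈ 0.44511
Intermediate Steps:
K = 116964
O = -282820/81307 (O = -282820*1/81307 = -282820/81307 ≈ -3.4784)
(51812 + F(248))/(O + K) = (51812 + 248)/(-282820/81307 + 116964) = 52060/(9509709128/81307) = 52060*(81307/9509709128) = 1058210605/2377427282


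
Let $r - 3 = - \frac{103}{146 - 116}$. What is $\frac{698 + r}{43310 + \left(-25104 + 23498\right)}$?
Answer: $\frac{20927}{1251120} \approx 0.016727$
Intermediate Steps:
$r = - \frac{13}{30}$ ($r = 3 - \frac{103}{146 - 116} = 3 - \frac{103}{30} = - \frac{13}{30} \approx -0.43333$)
$\frac{698 + r}{43310 + \left(-25104 + 23498\right)} = \frac{698 - \frac{13}{30}}{43310 + \left(-25104 + 23498\right)} = \frac{20927}{30 \left(43310 - 1606\right)} = \frac{20927}{30 \cdot 41704} = \frac{20927}{30} \cdot \frac{1}{41704} = \frac{20927}{1251120}$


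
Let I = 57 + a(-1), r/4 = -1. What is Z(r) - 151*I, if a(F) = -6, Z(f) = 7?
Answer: -7694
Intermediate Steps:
r = -4 (r = 4*(-1) = -4)
I = 51 (I = 57 - 6 = 51)
Z(r) - 151*I = 7 - 151*51 = 7 - 7701 = -7694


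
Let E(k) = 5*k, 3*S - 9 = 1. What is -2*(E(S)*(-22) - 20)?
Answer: 2320/3 ≈ 773.33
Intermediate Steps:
S = 10/3 (S = 3 + (⅓)*1 = 3 + ⅓ = 10/3 ≈ 3.3333)
-2*(E(S)*(-22) - 20) = -2*((5*(10/3))*(-22) - 20) = -2*((50/3)*(-22) - 20) = -2*(-1100/3 - 20) = -2*(-1160/3) = 2320/3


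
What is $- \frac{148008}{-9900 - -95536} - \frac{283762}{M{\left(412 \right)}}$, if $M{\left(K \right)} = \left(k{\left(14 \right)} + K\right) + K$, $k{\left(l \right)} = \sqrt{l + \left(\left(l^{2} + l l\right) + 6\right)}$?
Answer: $- \frac{12211063610}{35260623} + \frac{141881 \sqrt{103}}{169641} \approx -337.82$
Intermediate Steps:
$k{\left(l \right)} = \sqrt{6 + l + 2 l^{2}}$ ($k{\left(l \right)} = \sqrt{l + \left(\left(l^{2} + l^{2}\right) + 6\right)} = \sqrt{l + \left(2 l^{2} + 6\right)} = \sqrt{l + \left(6 + 2 l^{2}\right)} = \sqrt{6 + l + 2 l^{2}}$)
$M{\left(K \right)} = 2 K + 2 \sqrt{103}$ ($M{\left(K \right)} = \left(\sqrt{6 + 14 + 2 \cdot 14^{2}} + K\right) + K = \left(\sqrt{6 + 14 + 2 \cdot 196} + K\right) + K = \left(\sqrt{6 + 14 + 392} + K\right) + K = \left(\sqrt{412} + K\right) + K = \left(2 \sqrt{103} + K\right) + K = \left(K + 2 \sqrt{103}\right) + K = 2 K + 2 \sqrt{103}$)
$- \frac{148008}{-9900 - -95536} - \frac{283762}{M{\left(412 \right)}} = - \frac{148008}{-9900 - -95536} - \frac{283762}{2 \cdot 412 + 2 \sqrt{103}} = - \frac{148008}{-9900 + 95536} - \frac{283762}{824 + 2 \sqrt{103}} = - \frac{148008}{85636} - \frac{283762}{824 + 2 \sqrt{103}} = \left(-148008\right) \frac{1}{85636} - \frac{283762}{824 + 2 \sqrt{103}} = - \frac{37002}{21409} - \frac{283762}{824 + 2 \sqrt{103}}$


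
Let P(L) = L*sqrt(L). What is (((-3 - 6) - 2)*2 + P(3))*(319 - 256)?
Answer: -1386 + 189*sqrt(3) ≈ -1058.6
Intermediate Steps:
P(L) = L**(3/2)
(((-3 - 6) - 2)*2 + P(3))*(319 - 256) = (((-3 - 6) - 2)*2 + 3**(3/2))*(319 - 256) = ((-9 - 2)*2 + 3*sqrt(3))*63 = (-11*2 + 3*sqrt(3))*63 = (-22 + 3*sqrt(3))*63 = -1386 + 189*sqrt(3)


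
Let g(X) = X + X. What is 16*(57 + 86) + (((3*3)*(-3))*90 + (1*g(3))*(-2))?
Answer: -154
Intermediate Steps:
g(X) = 2*X
16*(57 + 86) + (((3*3)*(-3))*90 + (1*g(3))*(-2)) = 16*(57 + 86) + (((3*3)*(-3))*90 + (1*(2*3))*(-2)) = 16*143 + ((9*(-3))*90 + (1*6)*(-2)) = 2288 + (-27*90 + 6*(-2)) = 2288 + (-2430 - 12) = 2288 - 2442 = -154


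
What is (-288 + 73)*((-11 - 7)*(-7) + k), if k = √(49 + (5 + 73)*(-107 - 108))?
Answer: -27090 - 215*I*√16721 ≈ -27090.0 - 27802.0*I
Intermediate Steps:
k = I*√16721 (k = √(49 + 78*(-215)) = √(49 - 16770) = √(-16721) = I*√16721 ≈ 129.31*I)
(-288 + 73)*((-11 - 7)*(-7) + k) = (-288 + 73)*((-11 - 7)*(-7) + I*√16721) = -215*(-18*(-7) + I*√16721) = -215*(126 + I*√16721) = -27090 - 215*I*√16721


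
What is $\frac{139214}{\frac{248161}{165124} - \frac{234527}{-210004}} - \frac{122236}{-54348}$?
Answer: $\frac{455512336274886549}{8571211662391} \approx 53144.0$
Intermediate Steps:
$\frac{139214}{\frac{248161}{165124} - \frac{234527}{-210004}} - \frac{122236}{-54348} = \frac{139214}{248161 \cdot \frac{1}{165124} - - \frac{234527}{210004}} - - \frac{30559}{13587} = \frac{139214}{\frac{248161}{165124} + \frac{234527}{210004}} + \frac{30559}{13587} = \frac{139214}{\frac{5677552437}{2167293781}} + \frac{30559}{13587} = 139214 \cdot \frac{2167293781}{5677552437} + \frac{30559}{13587} = \frac{301717636428134}{5677552437} + \frac{30559}{13587} = \frac{455512336274886549}{8571211662391}$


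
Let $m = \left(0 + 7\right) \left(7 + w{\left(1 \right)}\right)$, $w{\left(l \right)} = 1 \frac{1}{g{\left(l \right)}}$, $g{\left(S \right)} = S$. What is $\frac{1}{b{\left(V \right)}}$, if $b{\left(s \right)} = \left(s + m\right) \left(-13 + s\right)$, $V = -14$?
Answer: $- \frac{1}{1134} \approx -0.00088183$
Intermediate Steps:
$w{\left(l \right)} = \frac{1}{l}$ ($w{\left(l \right)} = 1 \frac{1}{l} = \frac{1}{l}$)
$m = 56$ ($m = \left(0 + 7\right) \left(7 + 1^{-1}\right) = 7 \left(7 + 1\right) = 7 \cdot 8 = 56$)
$b{\left(s \right)} = \left(-13 + s\right) \left(56 + s\right)$ ($b{\left(s \right)} = \left(s + 56\right) \left(-13 + s\right) = \left(56 + s\right) \left(-13 + s\right) = \left(-13 + s\right) \left(56 + s\right)$)
$\frac{1}{b{\left(V \right)}} = \frac{1}{-728 + \left(-14\right)^{2} + 43 \left(-14\right)} = \frac{1}{-728 + 196 - 602} = \frac{1}{-1134} = - \frac{1}{1134}$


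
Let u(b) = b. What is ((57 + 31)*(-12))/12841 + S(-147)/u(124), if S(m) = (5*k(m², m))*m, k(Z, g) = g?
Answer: 1387274901/1592284 ≈ 871.25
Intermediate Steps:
S(m) = 5*m² (S(m) = (5*m)*m = 5*m²)
((57 + 31)*(-12))/12841 + S(-147)/u(124) = ((57 + 31)*(-12))/12841 + (5*(-147)²)/124 = (88*(-12))*(1/12841) + (5*21609)*(1/124) = -1056*1/12841 + 108045*(1/124) = -1056/12841 + 108045/124 = 1387274901/1592284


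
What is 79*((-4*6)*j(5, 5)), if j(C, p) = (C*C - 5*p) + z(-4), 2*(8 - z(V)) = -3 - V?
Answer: -14220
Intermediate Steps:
z(V) = 19/2 + V/2 (z(V) = 8 - (-3 - V)/2 = 8 + (3/2 + V/2) = 19/2 + V/2)
j(C, p) = 15/2 + C² - 5*p (j(C, p) = (C*C - 5*p) + (19/2 + (½)*(-4)) = (C² - 5*p) + (19/2 - 2) = (C² - 5*p) + 15/2 = 15/2 + C² - 5*p)
79*((-4*6)*j(5, 5)) = 79*((-4*6)*(15/2 + 5² - 5*5)) = 79*(-24*(15/2 + 25 - 25)) = 79*(-24*15/2) = 79*(-180) = -14220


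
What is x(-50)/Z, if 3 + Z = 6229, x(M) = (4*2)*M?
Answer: -200/3113 ≈ -0.064247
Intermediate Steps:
x(M) = 8*M
Z = 6226 (Z = -3 + 6229 = 6226)
x(-50)/Z = (8*(-50))/6226 = -400*1/6226 = -200/3113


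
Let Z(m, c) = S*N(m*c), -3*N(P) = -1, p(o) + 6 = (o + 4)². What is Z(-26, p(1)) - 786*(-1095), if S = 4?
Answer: 2582014/3 ≈ 8.6067e+5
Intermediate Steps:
p(o) = -6 + (4 + o)² (p(o) = -6 + (o + 4)² = -6 + (4 + o)²)
N(P) = ⅓ (N(P) = -⅓*(-1) = ⅓)
Z(m, c) = 4/3 (Z(m, c) = 4*(⅓) = 4/3)
Z(-26, p(1)) - 786*(-1095) = 4/3 - 786*(-1095) = 4/3 + 860670 = 2582014/3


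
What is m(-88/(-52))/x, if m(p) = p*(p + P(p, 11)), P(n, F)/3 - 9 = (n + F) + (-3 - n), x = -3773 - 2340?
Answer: -15070/1033097 ≈ -0.014587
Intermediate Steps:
x = -6113
P(n, F) = 18 + 3*F (P(n, F) = 27 + 3*((n + F) + (-3 - n)) = 27 + 3*((F + n) + (-3 - n)) = 27 + 3*(-3 + F) = 27 + (-9 + 3*F) = 18 + 3*F)
m(p) = p*(51 + p) (m(p) = p*(p + (18 + 3*11)) = p*(p + (18 + 33)) = p*(p + 51) = p*(51 + p))
m(-88/(-52))/x = ((-88/(-52))*(51 - 88/(-52)))/(-6113) = ((-88*(-1/52))*(51 - 88*(-1/52)))*(-1/6113) = (22*(51 + 22/13)/13)*(-1/6113) = ((22/13)*(685/13))*(-1/6113) = (15070/169)*(-1/6113) = -15070/1033097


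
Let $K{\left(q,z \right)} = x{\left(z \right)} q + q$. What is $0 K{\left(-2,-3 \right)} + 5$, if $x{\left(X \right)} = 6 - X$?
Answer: $5$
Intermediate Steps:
$K{\left(q,z \right)} = q + q \left(6 - z\right)$ ($K{\left(q,z \right)} = \left(6 - z\right) q + q = q \left(6 - z\right) + q = q + q \left(6 - z\right)$)
$0 K{\left(-2,-3 \right)} + 5 = 0 \left(- 2 \left(7 - -3\right)\right) + 5 = 0 \left(- 2 \left(7 + 3\right)\right) + 5 = 0 \left(\left(-2\right) 10\right) + 5 = 0 \left(-20\right) + 5 = 0 + 5 = 5$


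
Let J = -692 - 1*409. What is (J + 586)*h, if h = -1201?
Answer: 618515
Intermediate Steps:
J = -1101 (J = -692 - 409 = -1101)
(J + 586)*h = (-1101 + 586)*(-1201) = -515*(-1201) = 618515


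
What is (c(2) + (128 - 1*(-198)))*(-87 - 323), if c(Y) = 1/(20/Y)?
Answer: -133701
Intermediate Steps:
c(Y) = Y/20
(c(2) + (128 - 1*(-198)))*(-87 - 323) = ((1/20)*2 + (128 - 1*(-198)))*(-87 - 323) = (⅒ + (128 + 198))*(-410) = (⅒ + 326)*(-410) = (3261/10)*(-410) = -133701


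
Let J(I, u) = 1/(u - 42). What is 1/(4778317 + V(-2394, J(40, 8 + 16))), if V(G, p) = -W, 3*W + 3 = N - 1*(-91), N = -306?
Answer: 3/14335169 ≈ 2.0928e-7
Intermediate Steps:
W = -218/3 (W = -1 + (-306 - 1*(-91))/3 = -1 + (-306 + 91)/3 = -1 + (⅓)*(-215) = -1 - 215/3 = -218/3 ≈ -72.667)
J(I, u) = 1/(-42 + u)
V(G, p) = 218/3 (V(G, p) = -1*(-218/3) = 218/3)
1/(4778317 + V(-2394, J(40, 8 + 16))) = 1/(4778317 + 218/3) = 1/(14335169/3) = 3/14335169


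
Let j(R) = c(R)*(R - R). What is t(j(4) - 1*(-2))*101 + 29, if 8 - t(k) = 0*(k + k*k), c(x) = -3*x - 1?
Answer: 837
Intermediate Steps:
c(x) = -1 - 3*x
j(R) = 0 (j(R) = (-1 - 3*R)*(R - R) = (-1 - 3*R)*0 = 0)
t(k) = 8 (t(k) = 8 - 0*(k + k*k) = 8 - 0*(k + k**2) = 8 - 1*0 = 8 + 0 = 8)
t(j(4) - 1*(-2))*101 + 29 = 8*101 + 29 = 808 + 29 = 837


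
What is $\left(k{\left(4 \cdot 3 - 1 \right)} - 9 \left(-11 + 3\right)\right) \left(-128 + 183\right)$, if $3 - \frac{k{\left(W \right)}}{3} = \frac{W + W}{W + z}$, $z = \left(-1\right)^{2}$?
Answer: $\frac{8305}{2} \approx 4152.5$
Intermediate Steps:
$z = 1$
$k{\left(W \right)} = 9 - \frac{6 W}{1 + W}$ ($k{\left(W \right)} = 9 - 3 \frac{W + W}{W + 1} = 9 - 3 \frac{2 W}{1 + W} = 9 - \frac{6 W}{1 + W}$)
$\left(k{\left(4 \cdot 3 - 1 \right)} - 9 \left(-11 + 3\right)\right) \left(-128 + 183\right) = \left(\frac{3 \left(3 + \left(4 \cdot 3 - 1\right)\right)}{1 + \left(4 \cdot 3 - 1\right)} - 9 \left(-11 + 3\right)\right) \left(-128 + 183\right) = \left(\frac{3 \left(3 + \left(12 - 1\right)\right)}{1 + \left(12 - 1\right)} - -72\right) 55 = \left(\frac{3 \left(3 + 11\right)}{1 + 11} + 72\right) 55 = \left(3 \cdot \frac{1}{12} \cdot 14 + 72\right) 55 = \left(\frac{7}{2} + 72\right) 55 = \frac{151}{2} \cdot 55 = \frac{8305}{2}$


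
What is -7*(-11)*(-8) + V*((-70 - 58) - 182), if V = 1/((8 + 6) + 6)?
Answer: -1263/2 ≈ -631.50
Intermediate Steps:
V = 1/20 (V = 1/(14 + 6) = 1/20 ≈ 0.050000)
-7*(-11)*(-8) + V*((-70 - 58) - 182) = -7*(-11)*(-8) + ((-70 - 58) - 182)/20 = 77*(-8) + (-128 - 182)/20 = -616 + (1/20)*(-310) = -616 - 31/2 = -1263/2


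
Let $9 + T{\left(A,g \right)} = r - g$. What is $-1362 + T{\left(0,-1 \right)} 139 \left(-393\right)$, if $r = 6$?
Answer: $107892$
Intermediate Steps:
$T{\left(A,g \right)} = -3 - g$ ($T{\left(A,g \right)} = -9 - \left(-6 + g\right) = -3 - g$)
$-1362 + T{\left(0,-1 \right)} 139 \left(-393\right) = -1362 + \left(-3 - -1\right) 139 \left(-393\right) = -1362 + \left(-3 + 1\right) 139 \left(-393\right) = -1362 + \left(-2\right) 139 \left(-393\right) = -1362 - -109254 = -1362 + 109254 = 107892$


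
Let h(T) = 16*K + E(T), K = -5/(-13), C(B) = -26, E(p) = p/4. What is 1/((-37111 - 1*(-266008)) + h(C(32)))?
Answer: 26/5951313 ≈ 4.3688e-6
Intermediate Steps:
E(p) = p/4 (E(p) = p*(¼) = p/4)
K = 5/13 (K = -5*(-1/13) = 5/13 ≈ 0.38462)
h(T) = 80/13 + T/4 (h(T) = 16*(5/13) + T/4 = 80/13 + T/4)
1/((-37111 - 1*(-266008)) + h(C(32))) = 1/((-37111 - 1*(-266008)) + (80/13 + (¼)*(-26))) = 1/((-37111 + 266008) + (80/13 - 13/2)) = 1/(228897 - 9/26) = 1/(5951313/26) = 26/5951313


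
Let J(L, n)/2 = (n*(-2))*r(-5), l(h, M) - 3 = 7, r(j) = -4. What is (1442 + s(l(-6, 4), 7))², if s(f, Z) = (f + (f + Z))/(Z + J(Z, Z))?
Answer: 29455140625/14161 ≈ 2.0800e+6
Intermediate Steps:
l(h, M) = 10 (l(h, M) = 3 + 7 = 10)
J(L, n) = 16*n (J(L, n) = 2*((n*(-2))*(-4)) = 2*(-2*n*(-4)) = 2*(8*n) = 16*n)
s(f, Z) = (Z + 2*f)/(17*Z) (s(f, Z) = (f + (f + Z))/(Z + 16*Z) = (f + (Z + f))/((17*Z)) = (Z + 2*f)*(1/(17*Z)) = (Z + 2*f)/(17*Z))
(1442 + s(l(-6, 4), 7))² = (1442 + (1/17)*(7 + 2*10)/7)² = (1442 + (1/17)*(⅐)*(7 + 20))² = (1442 + (1/17)*(⅐)*27)² = (1442 + 27/119)² = (171625/119)² = 29455140625/14161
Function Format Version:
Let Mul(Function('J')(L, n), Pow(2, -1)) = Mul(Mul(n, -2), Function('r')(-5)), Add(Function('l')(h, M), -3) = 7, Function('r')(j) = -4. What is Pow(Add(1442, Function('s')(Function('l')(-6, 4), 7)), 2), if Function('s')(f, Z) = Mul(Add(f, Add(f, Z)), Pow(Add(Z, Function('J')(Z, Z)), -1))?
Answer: Rational(29455140625, 14161) ≈ 2.0800e+6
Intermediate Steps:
Function('l')(h, M) = 10 (Function('l')(h, M) = Add(3, 7) = 10)
Function('J')(L, n) = Mul(16, n) (Function('J')(L, n) = Mul(2, Mul(Mul(n, -2), -4)) = Mul(2, Mul(Mul(-2, n), -4)) = Mul(2, Mul(8, n)) = Mul(16, n))
Function('s')(f, Z) = Mul(Rational(1, 17), Pow(Z, -1), Add(Z, Mul(2, f))) (Function('s')(f, Z) = Mul(Add(f, Add(f, Z)), Pow(Add(Z, Mul(16, Z)), -1)) = Mul(Add(f, Add(Z, f)), Pow(Mul(17, Z), -1)) = Mul(Add(Z, Mul(2, f)), Mul(Rational(1, 17), Pow(Z, -1))) = Mul(Rational(1, 17), Pow(Z, -1), Add(Z, Mul(2, f))))
Pow(Add(1442, Function('s')(Function('l')(-6, 4), 7)), 2) = Pow(Add(1442, Mul(Rational(1, 17), Pow(7, -1), Add(7, Mul(2, 10)))), 2) = Pow(Add(1442, Mul(Rational(1, 17), Rational(1, 7), Add(7, 20))), 2) = Pow(Add(1442, Mul(Rational(1, 17), Rational(1, 7), 27)), 2) = Pow(Add(1442, Rational(27, 119)), 2) = Pow(Rational(171625, 119), 2) = Rational(29455140625, 14161)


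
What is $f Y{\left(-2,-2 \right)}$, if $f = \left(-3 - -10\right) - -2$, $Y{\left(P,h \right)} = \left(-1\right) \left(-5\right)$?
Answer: $45$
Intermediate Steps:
$Y{\left(P,h \right)} = 5$
$f = 9$ ($f = \left(-3 + 10\right) + 2 = 7 + 2 = 9$)
$f Y{\left(-2,-2 \right)} = 9 \cdot 5 = 45$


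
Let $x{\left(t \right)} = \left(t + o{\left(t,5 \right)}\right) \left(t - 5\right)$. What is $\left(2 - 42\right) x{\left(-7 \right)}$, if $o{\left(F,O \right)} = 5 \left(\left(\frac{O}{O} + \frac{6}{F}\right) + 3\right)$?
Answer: $\frac{29280}{7} \approx 4182.9$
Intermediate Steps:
$o{\left(F,O \right)} = 20 + \frac{30}{F}$ ($o{\left(F,O \right)} = 5 \left(\left(1 + \frac{6}{F}\right) + 3\right) = 5 \left(4 + \frac{6}{F}\right) = 20 + \frac{30}{F}$)
$x{\left(t \right)} = \left(-5 + t\right) \left(20 + t + \frac{30}{t}\right)$ ($x{\left(t \right)} = \left(t + \left(20 + \frac{30}{t}\right)\right) \left(t - 5\right) = \left(20 + t + \frac{30}{t}\right) \left(-5 + t\right) = \left(-5 + t\right) \left(20 + t + \frac{30}{t}\right)$)
$\left(2 - 42\right) x{\left(-7 \right)} = \left(2 - 42\right) \left(-70 + \left(-7\right)^{2} - \frac{150}{-7} + 15 \left(-7\right)\right) = - 40 \left(-70 + 49 - - \frac{150}{7} - 105\right) = - 40 \left(-70 + 49 + \frac{150}{7} - 105\right) = \left(-40\right) \left(- \frac{732}{7}\right) = \frac{29280}{7}$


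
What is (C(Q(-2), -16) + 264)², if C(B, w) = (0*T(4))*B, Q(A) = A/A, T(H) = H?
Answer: 69696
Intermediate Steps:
Q(A) = 1
C(B, w) = 0 (C(B, w) = (0*4)*B = 0*B = 0)
(C(Q(-2), -16) + 264)² = (0 + 264)² = 264² = 69696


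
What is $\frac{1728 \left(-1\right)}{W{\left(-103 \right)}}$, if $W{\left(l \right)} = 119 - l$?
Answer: $- \frac{288}{37} \approx -7.7838$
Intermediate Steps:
$\frac{1728 \left(-1\right)}{W{\left(-103 \right)}} = \frac{1728 \left(-1\right)}{119 - -103} = - \frac{1728}{119 + 103} = - \frac{1728}{222} = \left(-1728\right) \frac{1}{222} = - \frac{288}{37}$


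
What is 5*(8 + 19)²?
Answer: 3645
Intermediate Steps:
5*(8 + 19)² = 5*27² = 5*729 = 3645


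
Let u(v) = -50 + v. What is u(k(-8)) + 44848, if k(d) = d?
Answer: 44790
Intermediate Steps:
u(k(-8)) + 44848 = (-50 - 8) + 44848 = -58 + 44848 = 44790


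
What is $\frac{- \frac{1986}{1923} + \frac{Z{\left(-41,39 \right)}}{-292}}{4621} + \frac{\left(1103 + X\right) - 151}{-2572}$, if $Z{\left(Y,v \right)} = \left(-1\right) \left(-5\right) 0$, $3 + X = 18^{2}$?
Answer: $- \frac{3772406317}{7618420892} \approx -0.49517$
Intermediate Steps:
$X = 321$ ($X = -3 + 18^{2} = -3 + 324 = 321$)
$Z{\left(Y,v \right)} = 0$ ($Z{\left(Y,v \right)} = 5 \cdot 0 = 0$)
$\frac{- \frac{1986}{1923} + \frac{Z{\left(-41,39 \right)}}{-292}}{4621} + \frac{\left(1103 + X\right) - 151}{-2572} = \frac{- \frac{1986}{1923} + \frac{0}{-292}}{4621} + \frac{\left(1103 + 321\right) - 151}{-2572} = \left(\left(-1986\right) \frac{1}{1923} + 0 \left(- \frac{1}{292}\right)\right) \frac{1}{4621} + \left(1424 - 151\right) \left(- \frac{1}{2572}\right) = \left(- \frac{662}{641} + 0\right) \frac{1}{4621} + 1273 \left(- \frac{1}{2572}\right) = \left(- \frac{662}{641}\right) \frac{1}{4621} - \frac{1273}{2572} = - \frac{662}{2962061} - \frac{1273}{2572} = - \frac{3772406317}{7618420892}$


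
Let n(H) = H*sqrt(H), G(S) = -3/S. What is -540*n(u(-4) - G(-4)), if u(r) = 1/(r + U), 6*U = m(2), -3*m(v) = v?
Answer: 138915*I*sqrt(111)/2738 ≈ 534.54*I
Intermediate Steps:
m(v) = -v/3
U = -1/9 (U = (-1/3*2)/6 = (1/6)*(-2/3) = -1/9 ≈ -0.11111)
u(r) = 1/(-1/9 + r) (u(r) = 1/(r - 1/9) = 1/(-1/9 + r))
n(H) = H**(3/2)
-540*n(u(-4) - G(-4)) = -540*(9/(-1 + 9*(-4)) - (-3)/(-4))**(3/2) = -540*(9/(-1 - 36) - (-3)*(-1)/4)**(3/2) = -540*(9/(-37) - 1*3/4)**(3/2) = -540*(9*(-1/37) - 3/4)**(3/2) = -540*(-9/37 - 3/4)**(3/2) = -(-138915)*I*sqrt(111)/2738 = 138915*I*sqrt(111)/2738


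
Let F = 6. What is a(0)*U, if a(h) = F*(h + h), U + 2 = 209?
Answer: 0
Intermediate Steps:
U = 207 (U = -2 + 209 = 207)
a(h) = 12*h (a(h) = 6*(h + h) = 6*(2*h) = 12*h)
a(0)*U = (12*0)*207 = 0*207 = 0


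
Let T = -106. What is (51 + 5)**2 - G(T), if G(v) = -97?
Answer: 3233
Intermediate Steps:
(51 + 5)**2 - G(T) = (51 + 5)**2 - 1*(-97) = 56**2 + 97 = 3136 + 97 = 3233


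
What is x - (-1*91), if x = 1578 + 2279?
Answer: 3948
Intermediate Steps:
x = 3857
x - (-1*91) = 3857 - (-1*91) = 3857 - (-91) = 3857 - 1*(-91) = 3857 + 91 = 3948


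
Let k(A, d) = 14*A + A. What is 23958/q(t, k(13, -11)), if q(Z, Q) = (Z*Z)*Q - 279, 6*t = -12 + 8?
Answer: -71874/577 ≈ -124.56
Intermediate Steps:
k(A, d) = 15*A
t = -⅔ (t = (-12 + 8)/6 = (⅙)*(-4) = -⅔ ≈ -0.66667)
q(Z, Q) = -279 + Q*Z² (q(Z, Q) = Z²*Q - 279 = Q*Z² - 279 = -279 + Q*Z²)
23958/q(t, k(13, -11)) = 23958/(-279 + (15*13)*(-⅔)²) = 23958/(-279 + 195*(4/9)) = 23958/(-279 + 260/3) = 23958/(-577/3) = 23958*(-3/577) = -71874/577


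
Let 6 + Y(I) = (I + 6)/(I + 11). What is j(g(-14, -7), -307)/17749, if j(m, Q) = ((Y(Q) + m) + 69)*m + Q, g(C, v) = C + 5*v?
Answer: -308677/5253704 ≈ -0.058754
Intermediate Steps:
Y(I) = -6 + (6 + I)/(11 + I) (Y(I) = -6 + (I + 6)/(I + 11) = -6 + (6 + I)/(11 + I))
j(m, Q) = Q + m*(69 + m + 5*(-12 - Q)/(11 + Q)) (j(m, Q) = ((5*(-12 - Q)/(11 + Q) + m) + 69)*m + Q = ((m + 5*(-12 - Q)/(11 + Q)) + 69)*m + Q = (69 + m + 5*(-12 - Q)/(11 + Q))*m + Q = m*(69 + m + 5*(-12 - Q)/(11 + Q)) + Q = Q + m*(69 + m + 5*(-12 - Q)/(11 + Q)))
j(g(-14, -7), -307)/17749 = (((11 - 307)*(-307 + (-14 + 5*(-7))² + 69*(-14 + 5*(-7))) - 5*(-14 + 5*(-7))*(12 - 307))/(11 - 307))/17749 = ((-296*(-307 + (-14 - 35)² + 69*(-14 - 35)) - 5*(-14 - 35)*(-295))/(-296))*(1/17749) = -(-296*(-307 + (-49)² + 69*(-49)) - 5*(-49)*(-295))/296*(1/17749) = -(-296*(-307 + 2401 - 3381) - 72275)/296*(1/17749) = -(-296*(-1287) - 72275)/296*(1/17749) = -(380952 - 72275)/296*(1/17749) = -1/296*308677*(1/17749) = -308677/296*1/17749 = -308677/5253704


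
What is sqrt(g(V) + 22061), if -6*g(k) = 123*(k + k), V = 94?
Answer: 51*sqrt(7) ≈ 134.93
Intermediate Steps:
g(k) = -41*k (g(k) = -41*(k + k)/2 = -41*2*k/2 = -41*k)
sqrt(g(V) + 22061) = sqrt(-41*94 + 22061) = sqrt(-3854 + 22061) = sqrt(18207) = 51*sqrt(7)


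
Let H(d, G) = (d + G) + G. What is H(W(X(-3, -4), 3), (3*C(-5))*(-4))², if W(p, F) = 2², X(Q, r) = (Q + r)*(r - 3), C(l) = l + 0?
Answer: 15376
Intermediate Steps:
C(l) = l
X(Q, r) = (-3 + r)*(Q + r) (X(Q, r) = (Q + r)*(-3 + r) = (-3 + r)*(Q + r))
W(p, F) = 4
H(d, G) = d + 2*G (H(d, G) = (G + d) + G = d + 2*G)
H(W(X(-3, -4), 3), (3*C(-5))*(-4))² = (4 + 2*((3*(-5))*(-4)))² = (4 + 2*(-15*(-4)))² = (4 + 2*60)² = (4 + 120)² = 124² = 15376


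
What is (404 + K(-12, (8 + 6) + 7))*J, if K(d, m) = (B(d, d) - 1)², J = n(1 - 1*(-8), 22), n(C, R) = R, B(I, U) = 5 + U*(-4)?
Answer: 68376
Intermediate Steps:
B(I, U) = 5 - 4*U
J = 22
K(d, m) = (4 - 4*d)² (K(d, m) = ((5 - 4*d) - 1)² = (4 - 4*d)²)
(404 + K(-12, (8 + 6) + 7))*J = (404 + 16*(-1 - 12)²)*22 = (404 + 16*(-13)²)*22 = (404 + 16*169)*22 = (404 + 2704)*22 = 3108*22 = 68376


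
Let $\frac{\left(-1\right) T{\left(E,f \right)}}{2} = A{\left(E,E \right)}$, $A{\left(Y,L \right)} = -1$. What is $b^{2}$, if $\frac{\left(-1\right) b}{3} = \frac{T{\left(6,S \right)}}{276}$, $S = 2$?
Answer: $\frac{1}{2116} \approx 0.00047259$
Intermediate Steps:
$T{\left(E,f \right)} = 2$ ($T{\left(E,f \right)} = \left(-2\right) \left(-1\right) = 2$)
$b = - \frac{1}{46}$ ($b = - 3 \cdot \frac{2}{276} = - 3 \cdot 2 \cdot \frac{1}{276} = \left(-3\right) \frac{1}{138} = - \frac{1}{46} \approx -0.021739$)
$b^{2} = \left(- \frac{1}{46}\right)^{2} = \frac{1}{2116}$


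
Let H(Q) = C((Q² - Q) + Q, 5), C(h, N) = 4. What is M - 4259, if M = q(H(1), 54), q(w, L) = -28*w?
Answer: -4371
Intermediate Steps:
H(Q) = 4
M = -112 (M = -28*4 = -112)
M - 4259 = -112 - 4259 = -4371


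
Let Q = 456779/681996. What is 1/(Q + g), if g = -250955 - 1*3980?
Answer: -681996/173864193481 ≈ -3.9226e-6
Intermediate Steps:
Q = 456779/681996 (Q = 456779*(1/681996) = 456779/681996 ≈ 0.66977)
g = -254935 (g = -250955 - 3980 = -254935)
1/(Q + g) = 1/(456779/681996 - 254935) = 1/(-173864193481/681996) = -681996/173864193481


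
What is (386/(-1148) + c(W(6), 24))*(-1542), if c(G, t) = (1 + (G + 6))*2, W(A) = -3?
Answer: -3391629/287 ≈ -11818.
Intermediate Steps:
c(G, t) = 14 + 2*G (c(G, t) = (1 + (6 + G))*2 = (7 + G)*2 = 14 + 2*G)
(386/(-1148) + c(W(6), 24))*(-1542) = (386/(-1148) + (14 + 2*(-3)))*(-1542) = (386*(-1/1148) + (14 - 6))*(-1542) = (-193/574 + 8)*(-1542) = (4399/574)*(-1542) = -3391629/287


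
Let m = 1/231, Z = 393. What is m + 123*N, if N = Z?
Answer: 11166310/231 ≈ 48339.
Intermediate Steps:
N = 393
m = 1/231 ≈ 0.0043290
m + 123*N = 1/231 + 123*393 = 1/231 + 48339 = 11166310/231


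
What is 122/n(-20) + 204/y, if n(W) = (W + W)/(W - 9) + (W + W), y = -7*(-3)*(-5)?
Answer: -2857/560 ≈ -5.1018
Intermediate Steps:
y = -105 (y = 21*(-5) = -105)
n(W) = 2*W + 2*W/(-9 + W) (n(W) = (2*W)/(-9 + W) + 2*W = 2*W/(-9 + W) + 2*W = 2*W + 2*W/(-9 + W))
122/n(-20) + 204/y = 122/((2*(-20)*(-8 - 20)/(-9 - 20))) + 204/(-105) = 122/((2*(-20)*(-28)/(-29))) + 204*(-1/105) = 122/((2*(-20)*(-1/29)*(-28))) - 68/35 = 122/(-1120/29) - 68/35 = 122*(-29/1120) - 68/35 = -1769/560 - 68/35 = -2857/560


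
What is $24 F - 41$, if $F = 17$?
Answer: $367$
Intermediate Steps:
$24 F - 41 = 24 \cdot 17 - 41 = 408 - 41 = 367$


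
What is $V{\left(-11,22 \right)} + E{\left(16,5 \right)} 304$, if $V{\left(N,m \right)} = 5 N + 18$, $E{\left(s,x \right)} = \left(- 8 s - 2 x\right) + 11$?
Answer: $-38645$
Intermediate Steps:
$E{\left(s,x \right)} = 11 - 8 s - 2 x$
$V{\left(N,m \right)} = 18 + 5 N$
$V{\left(-11,22 \right)} + E{\left(16,5 \right)} 304 = \left(18 + 5 \left(-11\right)\right) + \left(11 - 128 - 10\right) 304 = \left(18 - 55\right) + \left(11 - 128 - 10\right) 304 = -37 - 38608 = -38645$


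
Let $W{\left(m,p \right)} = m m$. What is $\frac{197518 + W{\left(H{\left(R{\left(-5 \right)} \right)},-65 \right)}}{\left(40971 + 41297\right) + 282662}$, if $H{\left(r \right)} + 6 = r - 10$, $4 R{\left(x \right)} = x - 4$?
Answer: $\frac{3165617}{5838880} \approx 0.54216$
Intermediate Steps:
$R{\left(x \right)} = -1 + \frac{x}{4}$ ($R{\left(x \right)} = \frac{x - 4}{4} = \frac{-4 + x}{4} = -1 + \frac{x}{4}$)
$H{\left(r \right)} = -16 + r$ ($H{\left(r \right)} = -6 + \left(r - 10\right) = -6 + \left(-10 + r\right) = -16 + r$)
$W{\left(m,p \right)} = m^{2}$
$\frac{197518 + W{\left(H{\left(R{\left(-5 \right)} \right)},-65 \right)}}{\left(40971 + 41297\right) + 282662} = \frac{197518 + \left(-16 + \left(-1 + \frac{1}{4} \left(-5\right)\right)\right)^{2}}{\left(40971 + 41297\right) + 282662} = \frac{197518 + \left(-16 - \frac{9}{4}\right)^{2}}{82268 + 282662} = \frac{197518 + \left(-16 - \frac{9}{4}\right)^{2}}{364930} = \left(197518 + \left(- \frac{73}{4}\right)^{2}\right) \frac{1}{364930} = \left(197518 + \frac{5329}{16}\right) \frac{1}{364930} = \frac{3165617}{16} \cdot \frac{1}{364930} = \frac{3165617}{5838880}$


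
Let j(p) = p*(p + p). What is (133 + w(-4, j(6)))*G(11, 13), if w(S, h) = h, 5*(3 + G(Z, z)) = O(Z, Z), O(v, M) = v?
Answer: -164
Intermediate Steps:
G(Z, z) = -3 + Z/5
j(p) = 2*p² (j(p) = p*(2*p) = 2*p²)
(133 + w(-4, j(6)))*G(11, 13) = (133 + 2*6²)*(-3 + (⅕)*11) = (133 + 2*36)*(-3 + 11/5) = (133 + 72)*(-⅘) = 205*(-⅘) = -164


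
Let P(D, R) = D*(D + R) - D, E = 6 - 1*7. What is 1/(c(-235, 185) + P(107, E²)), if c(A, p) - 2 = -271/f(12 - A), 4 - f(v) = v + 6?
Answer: 249/2851570 ≈ 8.7320e-5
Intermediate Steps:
E = -1 (E = 6 - 7 = -1)
f(v) = -2 - v (f(v) = 4 - (v + 6) = 4 - (6 + v) = 4 + (-6 - v) = -2 - v)
c(A, p) = 2 - 271/(-14 + A) (c(A, p) = 2 - 271/(-2 - (12 - A)) = 2 - 271/(-2 + (-12 + A)) = 2 - 271/(-14 + A))
P(D, R) = -D + D*(D + R)
1/(c(-235, 185) + P(107, E²)) = 1/((-299 + 2*(-235))/(-14 - 235) + 107*(-1 + 107 + (-1)²)) = 1/((-299 - 470)/(-249) + 107*(-1 + 107 + 1)) = 1/(-1/249*(-769) + 107*107) = 1/(769/249 + 11449) = 1/(2851570/249) = 249/2851570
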